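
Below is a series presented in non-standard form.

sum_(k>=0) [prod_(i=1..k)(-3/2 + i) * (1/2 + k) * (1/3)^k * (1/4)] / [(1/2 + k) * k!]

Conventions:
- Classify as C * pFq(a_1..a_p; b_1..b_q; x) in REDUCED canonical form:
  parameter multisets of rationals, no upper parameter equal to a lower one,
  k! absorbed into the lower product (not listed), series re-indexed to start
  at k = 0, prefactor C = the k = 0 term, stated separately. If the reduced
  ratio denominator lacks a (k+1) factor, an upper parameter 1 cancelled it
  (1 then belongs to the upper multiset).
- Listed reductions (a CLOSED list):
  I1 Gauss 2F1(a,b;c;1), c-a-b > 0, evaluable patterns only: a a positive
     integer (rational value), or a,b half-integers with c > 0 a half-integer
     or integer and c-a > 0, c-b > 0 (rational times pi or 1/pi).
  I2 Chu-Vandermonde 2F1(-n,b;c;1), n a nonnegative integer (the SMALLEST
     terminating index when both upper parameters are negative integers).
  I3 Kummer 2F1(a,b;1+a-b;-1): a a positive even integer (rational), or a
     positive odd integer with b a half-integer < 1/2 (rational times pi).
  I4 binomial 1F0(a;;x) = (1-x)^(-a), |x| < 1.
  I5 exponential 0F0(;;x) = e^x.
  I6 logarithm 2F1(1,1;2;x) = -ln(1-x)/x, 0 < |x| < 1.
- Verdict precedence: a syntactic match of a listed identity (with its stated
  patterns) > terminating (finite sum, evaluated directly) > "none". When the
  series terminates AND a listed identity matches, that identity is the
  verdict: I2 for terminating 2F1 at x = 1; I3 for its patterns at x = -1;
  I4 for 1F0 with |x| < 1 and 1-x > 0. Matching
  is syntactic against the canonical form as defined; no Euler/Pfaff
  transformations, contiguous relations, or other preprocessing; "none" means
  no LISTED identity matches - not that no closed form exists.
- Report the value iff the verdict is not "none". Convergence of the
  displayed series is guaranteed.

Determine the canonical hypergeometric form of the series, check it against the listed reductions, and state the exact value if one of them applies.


Canonical form: C = 1/4 times 1F0 with upper {-1/2}, lower {-}, x = 1/3. Verdict at x = 1/3: the I4 binomial reduction matches (the 1F0 binomial series: exponent 1/2, x = 1/3). Sum: (1/4) * (2/3)^(1/2).

The tell: from the first term 1/4: the factor k + 1/2 cancels (top and bottom), leaving C = 1/4.
Consecutive-term ratio: r(k) = (1/3) * (k-1/2) / [(k+1)] ; factor over Q: parameters, x = (1/3), and C = 1/4.


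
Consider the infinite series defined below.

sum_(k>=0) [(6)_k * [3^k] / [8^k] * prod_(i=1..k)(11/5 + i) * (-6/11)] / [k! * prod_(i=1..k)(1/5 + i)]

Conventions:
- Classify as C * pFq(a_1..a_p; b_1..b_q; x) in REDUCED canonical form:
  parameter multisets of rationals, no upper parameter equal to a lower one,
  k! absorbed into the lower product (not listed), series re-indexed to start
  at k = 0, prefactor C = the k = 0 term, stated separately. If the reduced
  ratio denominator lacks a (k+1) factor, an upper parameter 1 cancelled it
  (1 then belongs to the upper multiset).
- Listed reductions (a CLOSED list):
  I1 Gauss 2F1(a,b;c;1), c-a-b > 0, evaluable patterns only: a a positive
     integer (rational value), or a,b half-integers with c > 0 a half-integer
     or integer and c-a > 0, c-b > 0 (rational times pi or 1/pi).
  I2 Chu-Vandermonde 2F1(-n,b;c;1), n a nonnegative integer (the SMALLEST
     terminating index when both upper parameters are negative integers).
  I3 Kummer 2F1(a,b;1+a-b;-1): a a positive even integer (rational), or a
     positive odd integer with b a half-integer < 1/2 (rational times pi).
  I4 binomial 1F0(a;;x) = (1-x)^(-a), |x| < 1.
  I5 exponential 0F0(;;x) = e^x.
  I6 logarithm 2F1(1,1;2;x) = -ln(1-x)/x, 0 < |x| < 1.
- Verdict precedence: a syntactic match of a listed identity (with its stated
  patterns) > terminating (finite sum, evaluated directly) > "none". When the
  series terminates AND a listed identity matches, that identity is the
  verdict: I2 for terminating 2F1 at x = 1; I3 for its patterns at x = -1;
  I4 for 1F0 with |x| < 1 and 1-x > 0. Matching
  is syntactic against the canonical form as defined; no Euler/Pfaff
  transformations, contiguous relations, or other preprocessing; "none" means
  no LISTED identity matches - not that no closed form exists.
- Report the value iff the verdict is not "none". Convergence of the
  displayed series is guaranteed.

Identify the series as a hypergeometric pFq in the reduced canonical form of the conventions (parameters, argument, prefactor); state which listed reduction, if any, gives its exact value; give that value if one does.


Prefactor -6/11, argument 3/8: 2F1 with upper {16/5, 6} over lower {6/5}. Verdict: none. No listed pattern accepts 2F1(16/5, 6; 6/5; 3/8).

Key step: t_0 = -6/11 here, and the two geometric factors (C = -6/11, x = 3/8) combine into one argument.
Term ratio: r(k) = (3/8) * (k+16/5) (k+6) / [(k+6/5) (k+1)] - poly over poly, x = (3/8) from leading terms; C = -6/11 at k = 0.


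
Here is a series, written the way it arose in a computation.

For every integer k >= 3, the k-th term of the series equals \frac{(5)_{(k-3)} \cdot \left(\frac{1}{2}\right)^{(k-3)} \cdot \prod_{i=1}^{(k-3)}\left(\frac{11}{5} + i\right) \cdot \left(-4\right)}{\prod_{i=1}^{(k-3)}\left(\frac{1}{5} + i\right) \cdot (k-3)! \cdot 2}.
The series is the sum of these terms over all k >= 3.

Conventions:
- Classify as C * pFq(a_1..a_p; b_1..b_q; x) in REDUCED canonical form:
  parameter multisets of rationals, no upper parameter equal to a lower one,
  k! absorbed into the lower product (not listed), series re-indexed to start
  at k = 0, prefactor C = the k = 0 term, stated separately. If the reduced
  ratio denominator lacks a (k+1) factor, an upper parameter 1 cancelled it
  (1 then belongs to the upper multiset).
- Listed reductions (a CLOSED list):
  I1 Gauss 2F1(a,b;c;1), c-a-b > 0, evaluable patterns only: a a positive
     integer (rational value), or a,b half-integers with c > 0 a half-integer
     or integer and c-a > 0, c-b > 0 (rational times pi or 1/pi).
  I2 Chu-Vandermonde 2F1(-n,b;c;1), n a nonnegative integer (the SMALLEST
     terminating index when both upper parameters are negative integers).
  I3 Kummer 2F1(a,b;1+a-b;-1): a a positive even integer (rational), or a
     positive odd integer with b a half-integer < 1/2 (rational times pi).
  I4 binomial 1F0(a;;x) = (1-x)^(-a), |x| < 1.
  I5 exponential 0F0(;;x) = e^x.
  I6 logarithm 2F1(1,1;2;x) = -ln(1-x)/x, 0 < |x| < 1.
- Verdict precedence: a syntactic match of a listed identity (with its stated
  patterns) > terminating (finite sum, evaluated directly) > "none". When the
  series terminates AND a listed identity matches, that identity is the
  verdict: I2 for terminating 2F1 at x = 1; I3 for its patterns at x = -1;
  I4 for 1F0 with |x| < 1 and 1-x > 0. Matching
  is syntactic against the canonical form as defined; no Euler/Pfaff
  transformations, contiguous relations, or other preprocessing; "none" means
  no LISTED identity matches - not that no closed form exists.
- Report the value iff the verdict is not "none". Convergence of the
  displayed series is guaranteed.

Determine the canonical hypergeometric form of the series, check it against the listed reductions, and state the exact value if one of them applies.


The series (x = \frac{1}{2}) is 2F1: upper {\frac{16}{5}, 5}, lower {\frac{6}{5}}, prefactor -2. Verdict: none. A 2F1 with upper {\frac{16}{5}, 5} fits none of I1-I6 at x = \frac{1}{2}; the sum runs forever.

Key observation: x = \frac{1}{2} and the running product (C = -2, x = 1/2) telescopes to a rising factorial.
Step ratio: r(k) = \frac{1}{2} * (k+\frac{16}{5}) (k+5) / [(k+\frac{6}{5}) (k+1)] - rational; roots negated = parameters, x = \frac{1}{2}, C = -2.


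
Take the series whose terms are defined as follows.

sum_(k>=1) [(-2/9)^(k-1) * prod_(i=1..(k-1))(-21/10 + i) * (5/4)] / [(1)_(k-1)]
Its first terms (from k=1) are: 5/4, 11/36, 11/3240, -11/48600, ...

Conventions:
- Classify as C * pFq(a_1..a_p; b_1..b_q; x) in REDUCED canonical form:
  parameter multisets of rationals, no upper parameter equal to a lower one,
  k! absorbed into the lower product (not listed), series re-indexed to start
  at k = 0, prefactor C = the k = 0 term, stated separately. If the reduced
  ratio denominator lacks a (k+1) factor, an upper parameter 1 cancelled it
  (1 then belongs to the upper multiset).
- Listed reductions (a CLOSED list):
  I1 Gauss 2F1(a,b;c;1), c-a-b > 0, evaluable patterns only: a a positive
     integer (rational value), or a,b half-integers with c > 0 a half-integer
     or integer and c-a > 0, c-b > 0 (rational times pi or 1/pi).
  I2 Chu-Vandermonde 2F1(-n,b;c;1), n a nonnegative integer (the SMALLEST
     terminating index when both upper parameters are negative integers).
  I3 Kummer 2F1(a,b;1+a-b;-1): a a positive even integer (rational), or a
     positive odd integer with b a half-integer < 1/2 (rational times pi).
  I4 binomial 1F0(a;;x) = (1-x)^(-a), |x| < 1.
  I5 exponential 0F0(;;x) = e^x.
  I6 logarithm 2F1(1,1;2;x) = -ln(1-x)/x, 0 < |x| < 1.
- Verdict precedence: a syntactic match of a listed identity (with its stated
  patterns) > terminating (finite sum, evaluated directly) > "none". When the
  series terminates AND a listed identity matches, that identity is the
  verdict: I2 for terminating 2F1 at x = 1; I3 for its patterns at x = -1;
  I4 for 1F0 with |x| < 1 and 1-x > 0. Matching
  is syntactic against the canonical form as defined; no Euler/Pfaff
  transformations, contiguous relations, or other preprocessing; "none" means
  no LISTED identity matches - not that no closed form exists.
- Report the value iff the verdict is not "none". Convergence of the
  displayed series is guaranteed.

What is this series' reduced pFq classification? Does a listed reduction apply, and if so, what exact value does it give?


With C = 5/4: the canonical form is 1F0(-11/10; -; -2/9). Verdict: this is the binomial series (I4) (the 1F0 binomial series: exponent 11/10, x = -2/9). Exact value: (5/4) * (11/9)^(11/10).

First insight: with t_0 = 5/4, (1)_k (C = 5/4) is k! itself.
Ratio: r(k) = (-2/9) * (k-11/10) / [(k+1)] - rational in k, leading ratio (-2/9); with t_0 = 5/4, classification follows.


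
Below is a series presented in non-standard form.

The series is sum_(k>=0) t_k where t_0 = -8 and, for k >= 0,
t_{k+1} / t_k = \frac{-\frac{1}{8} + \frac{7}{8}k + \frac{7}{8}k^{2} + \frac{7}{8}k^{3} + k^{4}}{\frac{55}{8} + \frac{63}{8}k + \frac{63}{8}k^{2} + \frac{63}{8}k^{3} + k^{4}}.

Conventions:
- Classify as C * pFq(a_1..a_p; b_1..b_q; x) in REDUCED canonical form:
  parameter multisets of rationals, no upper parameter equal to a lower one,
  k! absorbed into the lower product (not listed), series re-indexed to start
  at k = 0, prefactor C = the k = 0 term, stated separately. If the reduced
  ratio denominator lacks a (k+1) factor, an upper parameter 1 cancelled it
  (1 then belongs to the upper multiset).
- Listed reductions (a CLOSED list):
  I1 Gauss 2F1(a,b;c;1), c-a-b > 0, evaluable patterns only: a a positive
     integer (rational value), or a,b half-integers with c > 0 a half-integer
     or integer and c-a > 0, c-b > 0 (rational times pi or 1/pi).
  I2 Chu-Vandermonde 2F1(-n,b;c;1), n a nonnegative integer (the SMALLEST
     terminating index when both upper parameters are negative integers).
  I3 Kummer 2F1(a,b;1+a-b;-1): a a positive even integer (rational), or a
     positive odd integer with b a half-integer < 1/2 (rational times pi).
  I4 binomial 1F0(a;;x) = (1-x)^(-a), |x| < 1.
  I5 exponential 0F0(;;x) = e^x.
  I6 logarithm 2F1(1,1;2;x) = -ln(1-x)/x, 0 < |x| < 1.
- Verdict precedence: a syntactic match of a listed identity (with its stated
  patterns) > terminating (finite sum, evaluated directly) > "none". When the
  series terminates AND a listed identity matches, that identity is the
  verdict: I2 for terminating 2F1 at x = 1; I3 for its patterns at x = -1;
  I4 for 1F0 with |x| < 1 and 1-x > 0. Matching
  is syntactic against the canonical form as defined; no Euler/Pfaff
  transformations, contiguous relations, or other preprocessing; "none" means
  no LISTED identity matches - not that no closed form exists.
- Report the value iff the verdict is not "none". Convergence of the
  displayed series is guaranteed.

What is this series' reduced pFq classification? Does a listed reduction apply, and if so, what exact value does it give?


Structural cue: from the first term -8: roots of the ratio polynomials (C = -8, x = 1) are the negated parameters.
Adjacent-term ratio: r(k) = 1 * (k-\frac{1}{8}) (k+1) / [(k+\frac{55}{8}) (k+1)] - rational in k, leading ratio 1; with t_0 = -8, classification follows.

At argument 1: a 2F1 with upper {-\frac{1}{8}, 1}, lower {\frac{55}{8}}, scaled by C = -8. Verdict at x = 1: Gauss's theorem (I1) matches (x = 1: the Gamma ratio telescopes since c-a-b = 6 > 0 and a = 1 in Z>0). Value: -\frac{47}{6}.


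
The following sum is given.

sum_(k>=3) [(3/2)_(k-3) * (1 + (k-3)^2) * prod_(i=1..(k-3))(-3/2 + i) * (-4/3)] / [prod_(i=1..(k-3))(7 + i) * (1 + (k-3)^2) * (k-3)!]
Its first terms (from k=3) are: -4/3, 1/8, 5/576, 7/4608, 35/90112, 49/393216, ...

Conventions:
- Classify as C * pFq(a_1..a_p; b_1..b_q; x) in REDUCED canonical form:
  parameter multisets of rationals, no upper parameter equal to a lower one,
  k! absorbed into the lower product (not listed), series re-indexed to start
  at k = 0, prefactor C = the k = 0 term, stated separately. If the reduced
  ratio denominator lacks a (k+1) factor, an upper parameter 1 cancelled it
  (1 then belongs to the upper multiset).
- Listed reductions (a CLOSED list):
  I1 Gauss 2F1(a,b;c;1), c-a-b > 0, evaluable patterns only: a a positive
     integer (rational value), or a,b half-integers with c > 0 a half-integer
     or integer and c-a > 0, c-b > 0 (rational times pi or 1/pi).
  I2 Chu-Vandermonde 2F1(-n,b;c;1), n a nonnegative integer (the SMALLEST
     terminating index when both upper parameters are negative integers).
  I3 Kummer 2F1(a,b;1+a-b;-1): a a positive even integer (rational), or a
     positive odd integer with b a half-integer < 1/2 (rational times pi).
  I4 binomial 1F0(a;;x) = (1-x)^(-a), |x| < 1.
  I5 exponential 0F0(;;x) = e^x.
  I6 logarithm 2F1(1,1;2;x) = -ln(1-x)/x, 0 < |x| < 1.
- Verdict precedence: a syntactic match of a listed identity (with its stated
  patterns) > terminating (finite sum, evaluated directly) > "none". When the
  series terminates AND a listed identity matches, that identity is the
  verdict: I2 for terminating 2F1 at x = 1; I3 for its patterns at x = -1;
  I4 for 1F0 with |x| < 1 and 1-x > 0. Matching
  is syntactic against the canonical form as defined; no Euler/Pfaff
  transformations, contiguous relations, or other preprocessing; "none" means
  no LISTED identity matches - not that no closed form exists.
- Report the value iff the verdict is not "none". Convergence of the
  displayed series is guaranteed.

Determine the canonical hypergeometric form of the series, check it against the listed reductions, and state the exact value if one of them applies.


Classification (C = -4/3): 2F1 with upper {-1/2, 3/2}, lower {8}, argument x = 1. Verdict: Gauss (I1, half-integer pattern) applies (x = 1; upper {-1/2, 3/2} half-integers, c = 8 in the evaluable pattern). Exact value: (-16777216/4459455) / pi.

Key observation: from the first term -4/3: the lower running product (C = -4/3, x = 1) is a rising factorial.
Term ratio: r(k) = 1 * (k-1/2) (k+3/2) / [(k+8) (k+1)] - poly over poly, x = 1 from leading terms; C = -4/3 at k = 0.


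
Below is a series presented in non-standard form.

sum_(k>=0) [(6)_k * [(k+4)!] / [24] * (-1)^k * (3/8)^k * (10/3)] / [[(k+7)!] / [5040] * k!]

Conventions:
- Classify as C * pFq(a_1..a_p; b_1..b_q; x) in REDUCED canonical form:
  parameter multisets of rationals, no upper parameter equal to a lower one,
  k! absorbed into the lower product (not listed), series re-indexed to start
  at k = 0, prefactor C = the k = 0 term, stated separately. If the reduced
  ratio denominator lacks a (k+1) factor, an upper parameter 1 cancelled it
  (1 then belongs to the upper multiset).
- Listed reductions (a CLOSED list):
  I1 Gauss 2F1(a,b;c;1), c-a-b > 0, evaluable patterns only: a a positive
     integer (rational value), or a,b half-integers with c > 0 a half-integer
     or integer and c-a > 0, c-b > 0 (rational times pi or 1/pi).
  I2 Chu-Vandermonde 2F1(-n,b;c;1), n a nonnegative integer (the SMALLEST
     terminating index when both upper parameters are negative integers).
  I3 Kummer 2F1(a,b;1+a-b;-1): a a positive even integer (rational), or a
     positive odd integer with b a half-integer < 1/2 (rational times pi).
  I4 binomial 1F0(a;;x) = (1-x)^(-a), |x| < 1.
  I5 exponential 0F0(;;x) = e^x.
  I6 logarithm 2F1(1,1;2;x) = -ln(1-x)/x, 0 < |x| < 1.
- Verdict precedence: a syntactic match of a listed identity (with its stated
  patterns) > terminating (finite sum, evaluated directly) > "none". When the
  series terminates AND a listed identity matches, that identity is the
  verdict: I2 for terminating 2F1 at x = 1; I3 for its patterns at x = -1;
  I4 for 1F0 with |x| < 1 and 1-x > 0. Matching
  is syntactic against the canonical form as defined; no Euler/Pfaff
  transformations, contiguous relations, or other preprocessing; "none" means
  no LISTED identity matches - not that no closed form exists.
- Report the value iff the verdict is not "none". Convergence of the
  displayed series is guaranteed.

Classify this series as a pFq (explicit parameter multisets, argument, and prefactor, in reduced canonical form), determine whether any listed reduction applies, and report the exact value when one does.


With C = 10/3: the canonical form is 2F1(5, 6; 8; -3/8). Verdict: none. No listed pattern accepts 2F1(5, 6; 8; -3/8).

Structural cue: t_0 = 10/3 here, and the denominator's factorial ratio (prefactor 10/3) is a lower Pochhammer.
Consecutive-term ratio: r(k) = (-3/8) * (k+5) (k+6) / [(k+8) (k+1)] - rational in k. x = (-3/8); t_0 = 10/3; negate the roots.


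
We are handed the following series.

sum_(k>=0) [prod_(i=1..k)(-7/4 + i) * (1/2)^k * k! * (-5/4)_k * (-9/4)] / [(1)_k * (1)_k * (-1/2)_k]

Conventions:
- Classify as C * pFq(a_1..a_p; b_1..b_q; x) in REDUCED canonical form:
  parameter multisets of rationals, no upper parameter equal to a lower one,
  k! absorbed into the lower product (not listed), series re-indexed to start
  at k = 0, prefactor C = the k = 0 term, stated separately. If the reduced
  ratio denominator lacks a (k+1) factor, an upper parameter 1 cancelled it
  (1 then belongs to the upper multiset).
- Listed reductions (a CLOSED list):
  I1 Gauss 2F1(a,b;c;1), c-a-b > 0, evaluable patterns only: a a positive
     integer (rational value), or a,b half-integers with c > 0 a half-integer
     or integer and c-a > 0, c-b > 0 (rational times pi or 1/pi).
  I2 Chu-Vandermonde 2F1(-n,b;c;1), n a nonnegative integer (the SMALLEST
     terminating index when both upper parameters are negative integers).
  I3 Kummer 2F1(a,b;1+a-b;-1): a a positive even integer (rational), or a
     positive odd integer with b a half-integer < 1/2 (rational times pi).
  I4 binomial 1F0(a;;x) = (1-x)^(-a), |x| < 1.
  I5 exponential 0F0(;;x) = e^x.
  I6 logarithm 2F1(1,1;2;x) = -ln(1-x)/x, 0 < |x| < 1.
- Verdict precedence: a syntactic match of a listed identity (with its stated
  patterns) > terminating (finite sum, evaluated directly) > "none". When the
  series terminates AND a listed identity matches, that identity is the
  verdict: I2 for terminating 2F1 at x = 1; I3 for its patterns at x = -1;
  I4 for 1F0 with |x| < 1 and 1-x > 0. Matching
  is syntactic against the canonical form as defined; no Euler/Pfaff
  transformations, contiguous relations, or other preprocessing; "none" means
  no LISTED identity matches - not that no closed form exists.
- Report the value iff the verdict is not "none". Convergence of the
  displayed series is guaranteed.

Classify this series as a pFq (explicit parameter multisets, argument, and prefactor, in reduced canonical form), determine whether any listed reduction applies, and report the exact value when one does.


x = 1/2 here; the reduced form reads 2F1, upper {-5/4, -3/4}, lower {-1/2}, C = -9/4. Verdict: none - this 2F1 at x = 1/2 matches no listed pattern, and upper {-5/4, -3/4} holds no stopper.

First insight: t_0 being -9/4, the parameter 1 appears in both the upper and lower lists and cancels.
Consecutive-term ratio: r(k) = (1/2) * (k-5/4) (k-3/4) / [(k-1/2) (k+1)] - rational; roots negated = parameters, x = (1/2), C = -9/4.


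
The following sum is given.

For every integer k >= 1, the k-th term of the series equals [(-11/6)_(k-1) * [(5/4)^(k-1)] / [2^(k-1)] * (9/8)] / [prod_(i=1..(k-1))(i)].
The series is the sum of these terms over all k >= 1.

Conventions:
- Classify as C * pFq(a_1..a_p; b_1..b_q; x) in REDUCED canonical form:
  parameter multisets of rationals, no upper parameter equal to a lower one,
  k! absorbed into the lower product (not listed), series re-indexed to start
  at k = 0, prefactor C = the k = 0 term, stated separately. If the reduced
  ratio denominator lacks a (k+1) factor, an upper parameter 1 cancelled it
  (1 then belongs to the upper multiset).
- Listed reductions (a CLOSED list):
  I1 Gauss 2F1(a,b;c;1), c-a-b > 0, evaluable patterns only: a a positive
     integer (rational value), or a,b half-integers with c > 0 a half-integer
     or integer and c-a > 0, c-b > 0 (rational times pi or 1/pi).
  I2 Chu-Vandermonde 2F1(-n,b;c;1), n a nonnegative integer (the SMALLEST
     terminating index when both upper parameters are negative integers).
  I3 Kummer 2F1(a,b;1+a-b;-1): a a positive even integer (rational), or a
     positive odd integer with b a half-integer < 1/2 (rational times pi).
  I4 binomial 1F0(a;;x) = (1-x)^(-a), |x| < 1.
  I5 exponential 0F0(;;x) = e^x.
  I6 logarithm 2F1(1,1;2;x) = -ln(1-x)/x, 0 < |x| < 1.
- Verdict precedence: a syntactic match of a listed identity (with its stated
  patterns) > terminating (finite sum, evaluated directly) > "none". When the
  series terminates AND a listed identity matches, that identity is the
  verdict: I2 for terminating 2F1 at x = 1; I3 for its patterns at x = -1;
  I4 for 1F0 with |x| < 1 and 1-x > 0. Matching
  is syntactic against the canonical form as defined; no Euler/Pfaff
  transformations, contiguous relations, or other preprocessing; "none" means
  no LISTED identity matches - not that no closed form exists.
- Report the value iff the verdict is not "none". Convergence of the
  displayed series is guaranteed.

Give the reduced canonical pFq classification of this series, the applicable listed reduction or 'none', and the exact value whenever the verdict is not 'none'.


With C = 9/8: the canonical form is 1F0(-11/6; -; 5/8). Verdict: this is the binomial series (I4) (the 1F0 binomial series: exponent 11/6, x = 5/8). Sum: (9/8) * (3/8)^(11/6).

First insight: t_0 being 9/8, the product of the first k integers (C = 9/8, x = 5/8) is k!.
Consecutive-term ratio: r(k) = (5/8) * (k-11/6) / [(k+1)] - rational; roots negated = parameters, x = (5/8), C = 9/8.


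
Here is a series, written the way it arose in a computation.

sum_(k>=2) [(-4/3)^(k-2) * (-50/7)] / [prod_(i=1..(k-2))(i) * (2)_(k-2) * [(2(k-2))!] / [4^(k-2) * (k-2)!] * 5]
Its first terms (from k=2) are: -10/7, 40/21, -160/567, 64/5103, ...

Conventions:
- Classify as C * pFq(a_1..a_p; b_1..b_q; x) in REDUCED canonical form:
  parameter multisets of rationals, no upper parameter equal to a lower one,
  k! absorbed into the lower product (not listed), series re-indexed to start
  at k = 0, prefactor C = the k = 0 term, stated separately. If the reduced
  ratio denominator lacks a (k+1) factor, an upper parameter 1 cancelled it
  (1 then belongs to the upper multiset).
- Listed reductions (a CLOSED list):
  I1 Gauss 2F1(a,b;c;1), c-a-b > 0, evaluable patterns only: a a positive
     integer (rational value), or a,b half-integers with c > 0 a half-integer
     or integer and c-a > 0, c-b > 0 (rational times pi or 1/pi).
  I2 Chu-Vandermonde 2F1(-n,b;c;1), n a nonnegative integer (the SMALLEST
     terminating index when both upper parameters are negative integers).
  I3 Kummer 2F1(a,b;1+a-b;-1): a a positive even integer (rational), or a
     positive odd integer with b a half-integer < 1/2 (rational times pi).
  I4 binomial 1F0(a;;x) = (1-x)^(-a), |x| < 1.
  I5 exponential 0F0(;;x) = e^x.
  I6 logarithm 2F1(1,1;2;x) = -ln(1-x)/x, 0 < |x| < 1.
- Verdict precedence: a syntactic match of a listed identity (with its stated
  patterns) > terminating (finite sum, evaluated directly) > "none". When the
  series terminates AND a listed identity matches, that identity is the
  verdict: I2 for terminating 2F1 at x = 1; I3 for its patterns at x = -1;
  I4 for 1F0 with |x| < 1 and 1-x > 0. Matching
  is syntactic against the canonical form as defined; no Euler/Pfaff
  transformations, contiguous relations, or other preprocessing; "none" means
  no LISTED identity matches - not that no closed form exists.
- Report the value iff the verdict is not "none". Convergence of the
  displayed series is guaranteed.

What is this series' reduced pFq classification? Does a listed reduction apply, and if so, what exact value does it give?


x = -4/3 here; the reduced form reads 0F2, upper {-}, lower {1/2, 2}, C = -10/7. Verdict: no listed reduction: x = -4/3 and upper {-} fail every I1-I6 pattern.

Key step: t_0 being -10/7, the constant factors (prefactor -10/7) combine into one prefactor.
Ratio: r(k) = (-4/3) * 1 / [(k+1/2) (k+2) (k+1)] - rational in k, leading ratio (-4/3); with t_0 = -10/7, classification follows.


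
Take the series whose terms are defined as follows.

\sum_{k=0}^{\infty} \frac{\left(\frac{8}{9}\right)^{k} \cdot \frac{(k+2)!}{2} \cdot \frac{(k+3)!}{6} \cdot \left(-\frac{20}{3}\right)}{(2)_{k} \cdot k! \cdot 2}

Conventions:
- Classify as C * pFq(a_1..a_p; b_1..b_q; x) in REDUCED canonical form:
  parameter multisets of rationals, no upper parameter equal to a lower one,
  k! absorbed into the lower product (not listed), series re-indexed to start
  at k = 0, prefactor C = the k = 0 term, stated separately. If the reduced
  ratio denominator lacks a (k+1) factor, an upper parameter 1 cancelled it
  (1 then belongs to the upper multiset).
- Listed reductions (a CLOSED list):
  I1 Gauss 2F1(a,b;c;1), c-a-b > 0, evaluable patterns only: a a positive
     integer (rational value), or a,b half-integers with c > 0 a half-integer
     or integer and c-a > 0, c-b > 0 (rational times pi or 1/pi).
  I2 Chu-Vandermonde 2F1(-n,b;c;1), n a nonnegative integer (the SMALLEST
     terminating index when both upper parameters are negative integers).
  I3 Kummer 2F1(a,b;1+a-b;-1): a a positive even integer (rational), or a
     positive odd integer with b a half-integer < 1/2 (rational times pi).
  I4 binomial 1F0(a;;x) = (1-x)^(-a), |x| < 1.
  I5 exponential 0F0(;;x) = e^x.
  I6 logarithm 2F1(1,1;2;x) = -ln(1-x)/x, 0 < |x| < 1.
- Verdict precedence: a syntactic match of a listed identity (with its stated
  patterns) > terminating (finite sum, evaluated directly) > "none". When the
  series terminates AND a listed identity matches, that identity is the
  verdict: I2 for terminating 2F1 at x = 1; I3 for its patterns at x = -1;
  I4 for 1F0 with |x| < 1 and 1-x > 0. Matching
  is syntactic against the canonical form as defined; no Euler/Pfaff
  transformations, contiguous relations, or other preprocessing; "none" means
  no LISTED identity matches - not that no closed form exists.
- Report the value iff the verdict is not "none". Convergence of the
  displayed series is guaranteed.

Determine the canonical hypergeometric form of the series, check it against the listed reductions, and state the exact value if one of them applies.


Reduced: x = \frac{8}{9}, 2F1, upper = {3, 4}, lower = {2}, C = -\frac{10}{3}. Verdict: none (x = \frac{8}{9}): each listed identity misses the multisets {3, 4} ; {2}.

Key step: t_0 = -\frac{10}{3} here, and the factorial ratio (C = -10/3, x = 8/9) (k+a-1)!/(a-1)! is a rising factorial (a)_k.
Ratio: r(k) = \frac{8}{9} * (k+3) (k+4) / [(k+2) (k+1)] - rational in k, leading ratio \frac{8}{9}; with t_0 = -\frac{10}{3}, classification follows.


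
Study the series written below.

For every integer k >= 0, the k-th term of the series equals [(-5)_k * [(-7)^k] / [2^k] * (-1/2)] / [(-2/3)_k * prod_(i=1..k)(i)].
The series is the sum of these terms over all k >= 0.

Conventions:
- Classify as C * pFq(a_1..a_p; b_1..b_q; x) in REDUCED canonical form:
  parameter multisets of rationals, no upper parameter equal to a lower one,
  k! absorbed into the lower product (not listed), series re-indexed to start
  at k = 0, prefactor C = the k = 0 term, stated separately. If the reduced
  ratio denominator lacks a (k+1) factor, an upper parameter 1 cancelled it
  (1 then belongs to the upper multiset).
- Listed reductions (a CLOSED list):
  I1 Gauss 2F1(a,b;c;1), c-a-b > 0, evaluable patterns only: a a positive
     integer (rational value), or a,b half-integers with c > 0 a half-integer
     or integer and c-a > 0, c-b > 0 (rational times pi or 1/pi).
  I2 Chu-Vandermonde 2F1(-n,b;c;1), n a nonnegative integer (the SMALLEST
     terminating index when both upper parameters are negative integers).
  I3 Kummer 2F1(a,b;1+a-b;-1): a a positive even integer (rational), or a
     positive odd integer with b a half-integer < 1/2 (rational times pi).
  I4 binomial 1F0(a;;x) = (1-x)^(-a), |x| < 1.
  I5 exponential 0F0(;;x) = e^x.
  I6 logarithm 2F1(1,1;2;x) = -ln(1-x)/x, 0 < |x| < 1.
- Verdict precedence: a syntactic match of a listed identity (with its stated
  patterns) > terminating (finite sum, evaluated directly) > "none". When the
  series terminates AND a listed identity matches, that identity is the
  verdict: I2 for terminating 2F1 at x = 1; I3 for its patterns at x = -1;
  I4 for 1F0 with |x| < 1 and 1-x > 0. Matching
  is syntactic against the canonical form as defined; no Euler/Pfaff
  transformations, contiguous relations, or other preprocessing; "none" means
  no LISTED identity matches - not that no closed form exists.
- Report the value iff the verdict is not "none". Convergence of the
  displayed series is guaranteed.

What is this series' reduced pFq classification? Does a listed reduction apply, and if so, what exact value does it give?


Classification (C = -1/2): 1F1 with upper {-5}, lower {-2/3}, argument x = -7/2. Verdict: terminating - upper parameter -5 makes this a finite sum (last index 5), evaluated exactly. Exact value: 8541983/5120.

Key observation: t_0 being -1/2, the product of the first k integers (C = -1/2, x = -7/2) is k!.
Step ratio: r(k) = (-7/2) * (k-5) / [(k-2/3) (k+1)] - poly over poly, x = (-7/2) from leading terms; C = -1/2 at k = 0.


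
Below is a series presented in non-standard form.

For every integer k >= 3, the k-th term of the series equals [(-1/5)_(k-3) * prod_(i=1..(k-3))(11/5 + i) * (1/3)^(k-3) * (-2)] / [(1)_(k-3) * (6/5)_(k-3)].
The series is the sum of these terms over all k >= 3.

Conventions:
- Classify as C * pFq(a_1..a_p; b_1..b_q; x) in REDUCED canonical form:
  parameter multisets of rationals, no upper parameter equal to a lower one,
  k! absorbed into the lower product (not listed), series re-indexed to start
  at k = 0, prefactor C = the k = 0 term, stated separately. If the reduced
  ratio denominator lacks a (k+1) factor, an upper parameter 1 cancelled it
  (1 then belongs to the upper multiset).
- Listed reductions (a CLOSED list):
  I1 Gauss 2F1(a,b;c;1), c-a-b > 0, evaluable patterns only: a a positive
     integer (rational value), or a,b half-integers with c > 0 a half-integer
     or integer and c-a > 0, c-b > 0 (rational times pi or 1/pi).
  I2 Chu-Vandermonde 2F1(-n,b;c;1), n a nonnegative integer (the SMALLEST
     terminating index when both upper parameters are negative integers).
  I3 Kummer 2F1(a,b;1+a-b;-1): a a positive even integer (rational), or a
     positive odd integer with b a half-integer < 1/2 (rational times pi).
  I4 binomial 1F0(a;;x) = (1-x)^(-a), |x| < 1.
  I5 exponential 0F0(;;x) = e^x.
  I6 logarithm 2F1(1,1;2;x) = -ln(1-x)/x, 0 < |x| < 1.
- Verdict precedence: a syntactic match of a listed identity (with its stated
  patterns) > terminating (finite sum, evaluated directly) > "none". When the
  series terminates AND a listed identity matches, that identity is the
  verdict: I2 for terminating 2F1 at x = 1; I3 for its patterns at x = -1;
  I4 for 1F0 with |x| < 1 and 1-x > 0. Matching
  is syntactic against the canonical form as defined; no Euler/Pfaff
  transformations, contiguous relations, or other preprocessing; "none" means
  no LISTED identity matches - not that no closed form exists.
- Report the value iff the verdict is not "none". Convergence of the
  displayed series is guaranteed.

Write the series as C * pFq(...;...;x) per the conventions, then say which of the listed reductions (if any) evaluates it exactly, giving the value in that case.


Key step: with t_0 = -2, the running product (C = -2) telescopes to a rising factorial.
Term ratio: r(k) = (1/3) * (k-1/5) (k+16/5) / [(k+6/5) (k+1)] - rational; roots negated = parameters, x = (1/3), C = -2.

x = 1/3 here; the reduced form reads 2F1, upper {-1/5, 16/5}, lower {6/5}, C = -2. Verdict: none - at argument 1/3 the multisets {-1/5, 16/5} ; {6/5} match no listed identity.


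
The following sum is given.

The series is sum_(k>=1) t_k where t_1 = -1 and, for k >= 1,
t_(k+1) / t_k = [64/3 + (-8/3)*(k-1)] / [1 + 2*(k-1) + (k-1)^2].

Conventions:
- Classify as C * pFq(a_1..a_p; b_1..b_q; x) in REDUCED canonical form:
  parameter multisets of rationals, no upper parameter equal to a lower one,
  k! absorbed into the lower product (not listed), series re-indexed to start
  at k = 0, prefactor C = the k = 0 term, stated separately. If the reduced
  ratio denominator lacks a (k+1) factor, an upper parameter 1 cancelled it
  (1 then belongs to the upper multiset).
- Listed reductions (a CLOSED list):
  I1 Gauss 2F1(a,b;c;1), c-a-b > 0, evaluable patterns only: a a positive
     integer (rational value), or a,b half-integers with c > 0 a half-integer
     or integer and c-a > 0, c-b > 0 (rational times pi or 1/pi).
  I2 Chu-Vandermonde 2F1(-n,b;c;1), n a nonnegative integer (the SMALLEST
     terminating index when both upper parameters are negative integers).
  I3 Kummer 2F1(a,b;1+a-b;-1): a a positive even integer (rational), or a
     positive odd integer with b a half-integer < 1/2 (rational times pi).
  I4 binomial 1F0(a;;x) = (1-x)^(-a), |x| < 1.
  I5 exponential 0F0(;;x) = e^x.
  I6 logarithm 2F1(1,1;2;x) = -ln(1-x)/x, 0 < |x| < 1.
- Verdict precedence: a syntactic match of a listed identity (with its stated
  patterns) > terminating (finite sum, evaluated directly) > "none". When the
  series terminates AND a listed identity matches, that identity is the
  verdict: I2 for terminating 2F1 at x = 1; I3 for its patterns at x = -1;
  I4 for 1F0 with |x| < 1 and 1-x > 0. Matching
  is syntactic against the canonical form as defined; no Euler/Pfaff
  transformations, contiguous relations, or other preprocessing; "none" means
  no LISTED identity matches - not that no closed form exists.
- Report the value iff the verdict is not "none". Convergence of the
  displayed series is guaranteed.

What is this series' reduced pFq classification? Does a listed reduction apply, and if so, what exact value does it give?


Reduced: x = -8/3, 1F1, upper = {-8}, lower = {1}, C = -1. Verdict: terminating. With -8 upstairs the series is a 9-term polynomial sum; evaluated term by term. Sum: -1084746203/2066715.

Key observation: t_0 = -1 here, and factor the ratio over Q (C = -1): negated roots = parameters.
Ratio: r(k) = (-8/3) * (k-8) / [(k+1) (k+1)] - rational; roots negated = parameters, x = (-8/3), C = -1.


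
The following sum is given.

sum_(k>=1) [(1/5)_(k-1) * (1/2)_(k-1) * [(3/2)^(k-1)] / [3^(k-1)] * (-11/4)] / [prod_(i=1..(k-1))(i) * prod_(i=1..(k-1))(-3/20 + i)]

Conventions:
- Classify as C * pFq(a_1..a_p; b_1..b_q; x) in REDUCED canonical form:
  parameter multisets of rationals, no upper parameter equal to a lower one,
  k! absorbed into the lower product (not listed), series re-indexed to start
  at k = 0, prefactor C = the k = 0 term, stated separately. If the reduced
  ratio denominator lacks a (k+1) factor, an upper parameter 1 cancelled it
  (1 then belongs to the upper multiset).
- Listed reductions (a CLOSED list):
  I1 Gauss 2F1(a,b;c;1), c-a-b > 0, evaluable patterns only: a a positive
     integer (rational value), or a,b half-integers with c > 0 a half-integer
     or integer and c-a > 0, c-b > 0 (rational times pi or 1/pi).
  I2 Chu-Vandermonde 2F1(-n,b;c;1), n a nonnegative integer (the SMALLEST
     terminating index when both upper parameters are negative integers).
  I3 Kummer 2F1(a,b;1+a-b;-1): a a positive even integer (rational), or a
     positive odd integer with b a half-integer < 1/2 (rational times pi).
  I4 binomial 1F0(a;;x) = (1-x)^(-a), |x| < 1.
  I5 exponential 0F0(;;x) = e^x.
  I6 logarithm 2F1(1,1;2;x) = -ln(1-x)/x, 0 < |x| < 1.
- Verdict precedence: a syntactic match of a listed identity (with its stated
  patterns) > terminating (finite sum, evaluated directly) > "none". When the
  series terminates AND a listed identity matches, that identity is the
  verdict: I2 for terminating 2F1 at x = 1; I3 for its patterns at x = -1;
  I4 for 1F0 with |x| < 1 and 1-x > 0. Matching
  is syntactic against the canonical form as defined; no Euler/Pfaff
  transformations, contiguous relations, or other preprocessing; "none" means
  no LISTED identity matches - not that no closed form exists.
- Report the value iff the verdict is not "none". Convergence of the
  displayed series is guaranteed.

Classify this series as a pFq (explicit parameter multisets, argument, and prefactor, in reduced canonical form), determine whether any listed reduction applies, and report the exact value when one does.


The tell: from the first term -11/4: the product of the first k integers (C = -11/4, x = 1/2) is k!.
Consecutive-term ratio: r(k) = (1/2) * (k+1/5) (k+1/2) / [(k+17/20) (k+1)] ; factor over Q: parameters, x = (1/2), and C = -11/4.

The series (x = 1/2) is 2F1: upper {1/5, 1/2}, lower {17/20}, prefactor -11/4. Verdict: none. No listed pattern accepts 2F1(1/5, 1/2; 17/20; 1/2).


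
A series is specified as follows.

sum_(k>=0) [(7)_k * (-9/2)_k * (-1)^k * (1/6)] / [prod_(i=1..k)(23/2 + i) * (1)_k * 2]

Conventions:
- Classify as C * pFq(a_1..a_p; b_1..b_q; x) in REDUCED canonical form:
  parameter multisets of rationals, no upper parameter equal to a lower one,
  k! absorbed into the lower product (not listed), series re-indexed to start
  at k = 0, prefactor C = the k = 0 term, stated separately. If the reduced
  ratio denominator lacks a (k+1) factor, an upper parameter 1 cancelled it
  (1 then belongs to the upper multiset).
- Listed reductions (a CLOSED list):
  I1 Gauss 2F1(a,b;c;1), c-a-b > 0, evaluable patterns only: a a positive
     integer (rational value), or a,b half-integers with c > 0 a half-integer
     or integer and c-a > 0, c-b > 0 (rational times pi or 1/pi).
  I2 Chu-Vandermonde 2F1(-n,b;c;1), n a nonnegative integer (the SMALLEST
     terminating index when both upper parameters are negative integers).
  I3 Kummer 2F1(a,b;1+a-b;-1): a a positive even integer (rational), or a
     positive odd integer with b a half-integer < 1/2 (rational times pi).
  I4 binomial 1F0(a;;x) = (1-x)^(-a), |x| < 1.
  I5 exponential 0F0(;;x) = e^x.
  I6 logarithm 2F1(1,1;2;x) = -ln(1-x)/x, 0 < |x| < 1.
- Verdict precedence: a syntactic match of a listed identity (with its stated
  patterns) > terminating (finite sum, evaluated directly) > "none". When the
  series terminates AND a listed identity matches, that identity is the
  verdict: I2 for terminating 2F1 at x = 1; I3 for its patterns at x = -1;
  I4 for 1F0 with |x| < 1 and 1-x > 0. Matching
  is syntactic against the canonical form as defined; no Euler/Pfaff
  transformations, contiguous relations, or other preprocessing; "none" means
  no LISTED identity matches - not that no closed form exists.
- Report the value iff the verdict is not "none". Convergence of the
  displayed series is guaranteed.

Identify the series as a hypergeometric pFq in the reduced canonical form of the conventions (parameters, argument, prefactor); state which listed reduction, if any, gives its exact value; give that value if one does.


This is 1/12 * 2F1(-9/2, 7; 25/2; -1) in reduced canonical form. Verdict: Kummer's theorem (I3) matches (x = -1; c = 25/2 equals 1+a-b for upper {-9/2, 7}: listed pattern). Its exact value is (111546435/536870912) * pi.

The tell: with t_0 = 1/12, the constant factors (prefactor 1/12) combine into one prefactor.
Adjacent-term ratio: r(k) = (-1) * (k-9/2) (k+7) / [(k+25/2) (k+1)] - rational; roots negated = parameters, x = (-1), C = 1/12.
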